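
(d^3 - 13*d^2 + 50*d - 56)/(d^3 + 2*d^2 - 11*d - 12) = (d^3 - 13*d^2 + 50*d - 56)/(d^3 + 2*d^2 - 11*d - 12)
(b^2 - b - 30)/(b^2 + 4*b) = (b^2 - b - 30)/(b*(b + 4))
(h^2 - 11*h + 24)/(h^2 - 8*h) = (h - 3)/h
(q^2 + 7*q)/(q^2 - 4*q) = (q + 7)/(q - 4)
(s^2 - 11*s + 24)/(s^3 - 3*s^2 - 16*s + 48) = (s - 8)/(s^2 - 16)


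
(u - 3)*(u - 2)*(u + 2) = u^3 - 3*u^2 - 4*u + 12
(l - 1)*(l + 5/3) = l^2 + 2*l/3 - 5/3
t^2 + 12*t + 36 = (t + 6)^2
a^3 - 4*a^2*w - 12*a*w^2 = a*(a - 6*w)*(a + 2*w)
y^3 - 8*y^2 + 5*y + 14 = (y - 7)*(y - 2)*(y + 1)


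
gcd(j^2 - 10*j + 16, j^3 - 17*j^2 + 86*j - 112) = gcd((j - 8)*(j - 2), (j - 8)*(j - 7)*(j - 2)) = j^2 - 10*j + 16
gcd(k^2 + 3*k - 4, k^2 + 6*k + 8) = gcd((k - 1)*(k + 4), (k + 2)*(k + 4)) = k + 4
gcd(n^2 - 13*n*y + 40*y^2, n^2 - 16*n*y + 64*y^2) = -n + 8*y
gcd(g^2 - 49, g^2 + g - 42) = g + 7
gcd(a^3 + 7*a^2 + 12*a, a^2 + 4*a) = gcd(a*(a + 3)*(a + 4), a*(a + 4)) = a^2 + 4*a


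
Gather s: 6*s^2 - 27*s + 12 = 6*s^2 - 27*s + 12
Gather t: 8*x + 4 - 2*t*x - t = t*(-2*x - 1) + 8*x + 4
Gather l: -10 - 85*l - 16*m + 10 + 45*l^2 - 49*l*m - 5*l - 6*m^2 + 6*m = 45*l^2 + l*(-49*m - 90) - 6*m^2 - 10*m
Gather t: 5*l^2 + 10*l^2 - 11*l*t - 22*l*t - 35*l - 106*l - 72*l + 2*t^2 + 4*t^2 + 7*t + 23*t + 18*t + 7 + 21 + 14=15*l^2 - 213*l + 6*t^2 + t*(48 - 33*l) + 42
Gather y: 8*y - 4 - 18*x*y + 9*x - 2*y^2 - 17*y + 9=9*x - 2*y^2 + y*(-18*x - 9) + 5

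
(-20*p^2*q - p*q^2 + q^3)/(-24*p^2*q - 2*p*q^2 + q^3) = (5*p - q)/(6*p - q)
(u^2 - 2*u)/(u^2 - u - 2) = u/(u + 1)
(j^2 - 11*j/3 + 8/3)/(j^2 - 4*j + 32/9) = 3*(j - 1)/(3*j - 4)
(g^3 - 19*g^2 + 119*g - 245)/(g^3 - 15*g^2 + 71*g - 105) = (g - 7)/(g - 3)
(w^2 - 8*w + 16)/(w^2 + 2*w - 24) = (w - 4)/(w + 6)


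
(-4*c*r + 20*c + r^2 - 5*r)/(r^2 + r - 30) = (-4*c + r)/(r + 6)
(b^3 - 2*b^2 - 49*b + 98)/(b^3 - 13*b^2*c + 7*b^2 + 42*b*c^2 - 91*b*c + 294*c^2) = (b^2 - 9*b + 14)/(b^2 - 13*b*c + 42*c^2)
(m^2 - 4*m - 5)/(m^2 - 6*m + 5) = (m + 1)/(m - 1)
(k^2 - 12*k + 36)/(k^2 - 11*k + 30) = (k - 6)/(k - 5)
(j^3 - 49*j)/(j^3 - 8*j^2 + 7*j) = (j + 7)/(j - 1)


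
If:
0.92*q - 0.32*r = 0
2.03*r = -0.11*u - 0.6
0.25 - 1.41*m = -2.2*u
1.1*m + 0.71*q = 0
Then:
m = 0.07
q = -0.10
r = -0.29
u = -0.07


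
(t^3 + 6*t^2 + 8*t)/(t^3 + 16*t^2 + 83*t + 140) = t*(t + 2)/(t^2 + 12*t + 35)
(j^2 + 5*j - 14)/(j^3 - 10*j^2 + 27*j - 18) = (j^2 + 5*j - 14)/(j^3 - 10*j^2 + 27*j - 18)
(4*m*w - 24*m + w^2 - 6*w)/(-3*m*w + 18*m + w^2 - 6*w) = (4*m + w)/(-3*m + w)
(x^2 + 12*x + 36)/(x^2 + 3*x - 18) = (x + 6)/(x - 3)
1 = 1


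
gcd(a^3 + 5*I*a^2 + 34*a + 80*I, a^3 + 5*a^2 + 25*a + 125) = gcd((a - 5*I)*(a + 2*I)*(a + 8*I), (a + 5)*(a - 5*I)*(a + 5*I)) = a - 5*I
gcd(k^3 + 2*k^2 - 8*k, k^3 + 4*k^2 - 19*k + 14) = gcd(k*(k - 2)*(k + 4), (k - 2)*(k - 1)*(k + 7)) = k - 2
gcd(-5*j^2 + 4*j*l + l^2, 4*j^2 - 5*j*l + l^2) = j - l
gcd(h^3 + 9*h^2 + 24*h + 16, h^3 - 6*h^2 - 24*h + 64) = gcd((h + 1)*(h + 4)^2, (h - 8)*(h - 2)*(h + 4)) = h + 4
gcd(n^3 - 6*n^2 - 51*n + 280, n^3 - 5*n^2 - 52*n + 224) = n^2 - n - 56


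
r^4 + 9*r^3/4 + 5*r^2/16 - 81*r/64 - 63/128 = (r - 3/4)*(r + 1/2)*(r + 3/4)*(r + 7/4)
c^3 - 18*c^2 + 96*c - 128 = (c - 8)^2*(c - 2)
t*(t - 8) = t^2 - 8*t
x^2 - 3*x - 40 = (x - 8)*(x + 5)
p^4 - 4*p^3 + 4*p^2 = p^2*(p - 2)^2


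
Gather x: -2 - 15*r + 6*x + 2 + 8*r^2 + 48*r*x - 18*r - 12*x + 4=8*r^2 - 33*r + x*(48*r - 6) + 4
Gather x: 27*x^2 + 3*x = 27*x^2 + 3*x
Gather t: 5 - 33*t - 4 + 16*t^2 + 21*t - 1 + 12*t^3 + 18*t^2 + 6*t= 12*t^3 + 34*t^2 - 6*t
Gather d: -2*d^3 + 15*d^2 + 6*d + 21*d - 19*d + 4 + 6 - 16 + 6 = -2*d^3 + 15*d^2 + 8*d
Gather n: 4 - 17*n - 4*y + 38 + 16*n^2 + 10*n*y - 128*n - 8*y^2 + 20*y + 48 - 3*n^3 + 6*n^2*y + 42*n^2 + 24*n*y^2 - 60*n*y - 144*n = -3*n^3 + n^2*(6*y + 58) + n*(24*y^2 - 50*y - 289) - 8*y^2 + 16*y + 90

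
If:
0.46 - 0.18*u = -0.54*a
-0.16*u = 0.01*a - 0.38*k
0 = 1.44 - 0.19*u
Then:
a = 1.67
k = 3.24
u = 7.58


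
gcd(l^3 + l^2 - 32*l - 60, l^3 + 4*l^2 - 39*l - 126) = l - 6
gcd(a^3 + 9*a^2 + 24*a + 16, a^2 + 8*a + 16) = a^2 + 8*a + 16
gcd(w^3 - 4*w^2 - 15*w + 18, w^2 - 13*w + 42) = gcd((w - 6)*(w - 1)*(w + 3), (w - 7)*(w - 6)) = w - 6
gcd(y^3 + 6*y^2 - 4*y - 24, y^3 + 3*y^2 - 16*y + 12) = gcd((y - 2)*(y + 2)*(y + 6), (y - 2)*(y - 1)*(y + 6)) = y^2 + 4*y - 12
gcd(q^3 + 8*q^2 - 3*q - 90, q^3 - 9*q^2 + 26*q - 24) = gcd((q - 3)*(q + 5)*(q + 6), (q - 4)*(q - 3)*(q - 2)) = q - 3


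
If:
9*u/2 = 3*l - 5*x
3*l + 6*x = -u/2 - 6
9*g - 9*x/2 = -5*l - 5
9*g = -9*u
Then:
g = -96/107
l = -26/107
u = 96/107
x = -102/107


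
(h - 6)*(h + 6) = h^2 - 36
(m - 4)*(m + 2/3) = m^2 - 10*m/3 - 8/3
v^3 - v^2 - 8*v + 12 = (v - 2)^2*(v + 3)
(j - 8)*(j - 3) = j^2 - 11*j + 24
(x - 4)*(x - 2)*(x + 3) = x^3 - 3*x^2 - 10*x + 24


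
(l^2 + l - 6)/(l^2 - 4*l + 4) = (l + 3)/(l - 2)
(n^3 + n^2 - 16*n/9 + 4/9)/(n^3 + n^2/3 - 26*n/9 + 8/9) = (3*n - 2)/(3*n - 4)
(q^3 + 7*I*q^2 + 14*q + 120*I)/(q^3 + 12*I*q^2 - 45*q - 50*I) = (q^2 + 2*I*q + 24)/(q^2 + 7*I*q - 10)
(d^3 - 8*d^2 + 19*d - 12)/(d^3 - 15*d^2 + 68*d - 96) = (d - 1)/(d - 8)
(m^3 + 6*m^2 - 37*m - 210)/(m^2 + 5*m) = m + 1 - 42/m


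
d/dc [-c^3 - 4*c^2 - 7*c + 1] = -3*c^2 - 8*c - 7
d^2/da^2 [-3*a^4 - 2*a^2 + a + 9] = -36*a^2 - 4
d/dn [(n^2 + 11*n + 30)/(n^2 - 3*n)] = 2*(-7*n^2 - 30*n + 45)/(n^2*(n^2 - 6*n + 9))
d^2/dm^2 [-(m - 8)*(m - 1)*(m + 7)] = 4 - 6*m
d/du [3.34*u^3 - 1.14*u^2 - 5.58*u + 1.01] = 10.02*u^2 - 2.28*u - 5.58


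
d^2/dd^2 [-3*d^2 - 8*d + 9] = -6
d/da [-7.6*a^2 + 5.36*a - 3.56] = 5.36 - 15.2*a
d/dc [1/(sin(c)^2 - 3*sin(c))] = (3 - 2*sin(c))*cos(c)/((sin(c) - 3)^2*sin(c)^2)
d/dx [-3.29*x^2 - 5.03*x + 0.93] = -6.58*x - 5.03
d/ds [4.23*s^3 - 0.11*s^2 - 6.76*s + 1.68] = 12.69*s^2 - 0.22*s - 6.76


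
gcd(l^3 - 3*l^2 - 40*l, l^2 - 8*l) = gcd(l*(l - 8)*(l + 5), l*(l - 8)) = l^2 - 8*l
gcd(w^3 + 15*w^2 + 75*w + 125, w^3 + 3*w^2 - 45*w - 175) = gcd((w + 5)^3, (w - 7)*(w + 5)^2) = w^2 + 10*w + 25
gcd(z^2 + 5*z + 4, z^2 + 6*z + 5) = z + 1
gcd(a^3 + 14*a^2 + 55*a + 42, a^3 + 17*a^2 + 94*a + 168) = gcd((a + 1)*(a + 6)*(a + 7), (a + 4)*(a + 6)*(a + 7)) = a^2 + 13*a + 42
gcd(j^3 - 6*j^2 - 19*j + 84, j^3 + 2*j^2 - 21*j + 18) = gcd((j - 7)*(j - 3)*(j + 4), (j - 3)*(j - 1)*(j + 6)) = j - 3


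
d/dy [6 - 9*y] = -9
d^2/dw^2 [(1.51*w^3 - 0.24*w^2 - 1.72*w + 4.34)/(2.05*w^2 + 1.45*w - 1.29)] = (-7.105427357601e-15*w^5 - 1.77635683940025e-14*w^4 + 1.30614000000001*w^3 + 88.67829*w^2 + 65.189406*w + 33.970672)/(8.615125*w^6 + 18.280875*w^5 - 3.3333*w^4 - 19.958525*w^3 + 2.09754*w^2 + 7.238835*w - 2.146689)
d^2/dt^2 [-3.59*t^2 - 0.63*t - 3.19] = -7.18000000000000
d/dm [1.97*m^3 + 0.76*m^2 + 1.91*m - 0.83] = 5.91*m^2 + 1.52*m + 1.91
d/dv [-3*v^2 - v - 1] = -6*v - 1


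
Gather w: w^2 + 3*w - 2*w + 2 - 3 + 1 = w^2 + w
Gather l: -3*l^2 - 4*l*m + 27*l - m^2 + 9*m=-3*l^2 + l*(27 - 4*m) - m^2 + 9*m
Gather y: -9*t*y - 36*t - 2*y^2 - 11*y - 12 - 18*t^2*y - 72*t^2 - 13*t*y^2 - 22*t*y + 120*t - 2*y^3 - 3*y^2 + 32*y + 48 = -72*t^2 + 84*t - 2*y^3 + y^2*(-13*t - 5) + y*(-18*t^2 - 31*t + 21) + 36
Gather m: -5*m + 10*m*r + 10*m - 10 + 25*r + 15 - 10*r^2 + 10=m*(10*r + 5) - 10*r^2 + 25*r + 15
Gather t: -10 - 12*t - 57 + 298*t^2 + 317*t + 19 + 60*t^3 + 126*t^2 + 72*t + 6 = 60*t^3 + 424*t^2 + 377*t - 42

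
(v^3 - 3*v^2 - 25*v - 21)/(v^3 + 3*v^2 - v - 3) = (v - 7)/(v - 1)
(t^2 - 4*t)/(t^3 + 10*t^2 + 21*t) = (t - 4)/(t^2 + 10*t + 21)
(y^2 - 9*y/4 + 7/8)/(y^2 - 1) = (8*y^2 - 18*y + 7)/(8*(y^2 - 1))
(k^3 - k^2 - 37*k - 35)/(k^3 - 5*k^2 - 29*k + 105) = (k + 1)/(k - 3)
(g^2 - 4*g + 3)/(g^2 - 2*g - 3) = (g - 1)/(g + 1)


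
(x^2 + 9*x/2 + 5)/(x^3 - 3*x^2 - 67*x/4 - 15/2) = 2*(x + 2)/(2*x^2 - 11*x - 6)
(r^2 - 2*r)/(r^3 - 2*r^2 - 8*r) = (2 - r)/(-r^2 + 2*r + 8)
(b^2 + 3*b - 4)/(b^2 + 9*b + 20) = (b - 1)/(b + 5)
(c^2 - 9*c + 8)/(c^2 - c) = (c - 8)/c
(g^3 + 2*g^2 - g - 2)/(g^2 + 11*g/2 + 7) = 2*(g^2 - 1)/(2*g + 7)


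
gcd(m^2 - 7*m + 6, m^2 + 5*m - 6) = m - 1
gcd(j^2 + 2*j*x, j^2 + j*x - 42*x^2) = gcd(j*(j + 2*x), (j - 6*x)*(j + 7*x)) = 1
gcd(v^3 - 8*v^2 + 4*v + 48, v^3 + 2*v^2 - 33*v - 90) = v - 6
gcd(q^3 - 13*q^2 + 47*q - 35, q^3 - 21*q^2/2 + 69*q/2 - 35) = q - 5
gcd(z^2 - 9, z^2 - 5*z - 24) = z + 3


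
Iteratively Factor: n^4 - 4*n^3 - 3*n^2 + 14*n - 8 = (n + 2)*(n^3 - 6*n^2 + 9*n - 4) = (n - 1)*(n + 2)*(n^2 - 5*n + 4) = (n - 1)^2*(n + 2)*(n - 4)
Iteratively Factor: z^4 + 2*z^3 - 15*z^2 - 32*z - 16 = (z + 4)*(z^3 - 2*z^2 - 7*z - 4) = (z - 4)*(z + 4)*(z^2 + 2*z + 1) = (z - 4)*(z + 1)*(z + 4)*(z + 1)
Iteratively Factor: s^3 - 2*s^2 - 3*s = (s + 1)*(s^2 - 3*s) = s*(s + 1)*(s - 3)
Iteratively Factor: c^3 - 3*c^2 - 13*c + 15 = (c - 5)*(c^2 + 2*c - 3) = (c - 5)*(c + 3)*(c - 1)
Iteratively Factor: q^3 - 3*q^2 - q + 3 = (q + 1)*(q^2 - 4*q + 3) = (q - 3)*(q + 1)*(q - 1)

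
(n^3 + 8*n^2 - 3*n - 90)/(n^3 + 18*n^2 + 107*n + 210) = (n - 3)/(n + 7)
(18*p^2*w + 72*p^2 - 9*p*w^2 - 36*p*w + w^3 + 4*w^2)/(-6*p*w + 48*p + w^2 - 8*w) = (-3*p*w - 12*p + w^2 + 4*w)/(w - 8)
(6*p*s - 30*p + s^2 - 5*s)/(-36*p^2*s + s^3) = (5 - s)/(s*(6*p - s))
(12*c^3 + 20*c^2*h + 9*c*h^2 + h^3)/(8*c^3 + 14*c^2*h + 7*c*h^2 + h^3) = (6*c + h)/(4*c + h)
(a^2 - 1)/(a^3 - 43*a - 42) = (a - 1)/(a^2 - a - 42)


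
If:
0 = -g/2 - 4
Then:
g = -8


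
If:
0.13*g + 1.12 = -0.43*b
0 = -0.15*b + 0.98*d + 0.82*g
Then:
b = -0.302325581395349*g - 2.6046511627907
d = -0.883009017560513*g - 0.398671096345515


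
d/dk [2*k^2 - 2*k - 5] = 4*k - 2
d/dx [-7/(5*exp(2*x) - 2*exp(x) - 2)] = (70*exp(x) - 14)*exp(x)/(-5*exp(2*x) + 2*exp(x) + 2)^2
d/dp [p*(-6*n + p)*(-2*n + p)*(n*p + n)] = n*(24*n^2*p + 12*n^2 - 24*n*p^2 - 16*n*p + 4*p^3 + 3*p^2)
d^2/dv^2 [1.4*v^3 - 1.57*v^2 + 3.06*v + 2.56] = 8.4*v - 3.14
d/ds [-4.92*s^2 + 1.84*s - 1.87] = 1.84 - 9.84*s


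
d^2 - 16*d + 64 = (d - 8)^2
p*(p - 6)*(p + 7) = p^3 + p^2 - 42*p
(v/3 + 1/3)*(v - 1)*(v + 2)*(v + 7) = v^4/3 + 3*v^3 + 13*v^2/3 - 3*v - 14/3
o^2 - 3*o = o*(o - 3)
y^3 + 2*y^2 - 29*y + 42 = (y - 3)*(y - 2)*(y + 7)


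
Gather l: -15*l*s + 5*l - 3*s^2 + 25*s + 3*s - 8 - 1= l*(5 - 15*s) - 3*s^2 + 28*s - 9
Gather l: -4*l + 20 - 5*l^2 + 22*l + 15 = -5*l^2 + 18*l + 35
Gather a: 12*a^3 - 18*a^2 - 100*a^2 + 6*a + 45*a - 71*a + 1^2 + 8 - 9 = 12*a^3 - 118*a^2 - 20*a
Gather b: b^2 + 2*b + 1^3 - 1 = b^2 + 2*b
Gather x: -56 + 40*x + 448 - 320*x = 392 - 280*x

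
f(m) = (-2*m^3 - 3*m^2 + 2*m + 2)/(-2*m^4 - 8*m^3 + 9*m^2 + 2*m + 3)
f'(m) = (-6*m^2 - 6*m + 2)/(-2*m^4 - 8*m^3 + 9*m^2 + 2*m + 3) + (-2*m^3 - 3*m^2 + 2*m + 2)*(8*m^3 + 24*m^2 - 18*m - 2)/(-2*m^4 - 8*m^3 + 9*m^2 + 2*m + 3)^2 = 2*(-2*m^6 - 6*m^5 - 15*m^4 + 20*m^3 + 3*m^2 - 27*m + 1)/(4*m^8 + 32*m^7 + 28*m^6 - 152*m^5 + 37*m^4 - 12*m^3 + 58*m^2 + 12*m + 9)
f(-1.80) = 0.01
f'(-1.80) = -0.12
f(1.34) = 1.43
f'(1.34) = -9.08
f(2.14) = 0.38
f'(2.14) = -0.24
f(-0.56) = 0.05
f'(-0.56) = 0.71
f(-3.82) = 0.42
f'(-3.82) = -0.51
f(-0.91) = -0.06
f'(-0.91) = 0.06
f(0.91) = -0.04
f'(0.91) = -1.78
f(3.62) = 0.21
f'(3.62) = -0.06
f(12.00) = 0.07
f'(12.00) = -0.00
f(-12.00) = -0.11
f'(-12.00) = -0.01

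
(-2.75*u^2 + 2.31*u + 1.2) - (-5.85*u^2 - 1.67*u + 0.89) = 3.1*u^2 + 3.98*u + 0.31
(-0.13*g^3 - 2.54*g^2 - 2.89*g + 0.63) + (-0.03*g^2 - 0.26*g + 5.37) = -0.13*g^3 - 2.57*g^2 - 3.15*g + 6.0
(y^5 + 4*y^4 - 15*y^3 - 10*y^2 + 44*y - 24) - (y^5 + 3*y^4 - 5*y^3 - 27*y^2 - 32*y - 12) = y^4 - 10*y^3 + 17*y^2 + 76*y - 12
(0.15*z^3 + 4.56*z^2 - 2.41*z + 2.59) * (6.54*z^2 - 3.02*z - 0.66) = 0.981*z^5 + 29.3694*z^4 - 29.6316*z^3 + 21.2072*z^2 - 6.2312*z - 1.7094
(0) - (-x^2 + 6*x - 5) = x^2 - 6*x + 5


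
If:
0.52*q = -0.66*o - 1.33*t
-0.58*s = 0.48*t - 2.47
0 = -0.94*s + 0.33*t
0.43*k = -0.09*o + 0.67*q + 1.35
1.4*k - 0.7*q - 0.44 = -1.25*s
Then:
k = -3.06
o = -3.75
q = -4.48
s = 1.27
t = 3.61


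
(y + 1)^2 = y^2 + 2*y + 1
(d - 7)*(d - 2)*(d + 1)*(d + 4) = d^4 - 4*d^3 - 27*d^2 + 34*d + 56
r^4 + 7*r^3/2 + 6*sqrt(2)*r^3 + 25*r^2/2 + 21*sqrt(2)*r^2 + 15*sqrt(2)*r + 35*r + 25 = (r + 1)*(r + 5/2)*(r + sqrt(2))*(r + 5*sqrt(2))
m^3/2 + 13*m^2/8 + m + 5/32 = (m/2 + 1/4)*(m + 1/4)*(m + 5/2)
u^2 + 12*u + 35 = (u + 5)*(u + 7)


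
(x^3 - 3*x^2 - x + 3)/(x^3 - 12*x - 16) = (-x^3 + 3*x^2 + x - 3)/(-x^3 + 12*x + 16)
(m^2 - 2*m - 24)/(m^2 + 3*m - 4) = (m - 6)/(m - 1)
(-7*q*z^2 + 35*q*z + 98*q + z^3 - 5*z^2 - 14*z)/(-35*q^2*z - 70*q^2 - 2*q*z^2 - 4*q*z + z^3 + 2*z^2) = (z - 7)/(5*q + z)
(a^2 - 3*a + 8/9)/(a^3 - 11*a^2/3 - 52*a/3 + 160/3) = (a - 1/3)/(a^2 - a - 20)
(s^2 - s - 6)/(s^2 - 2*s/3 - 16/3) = 3*(s - 3)/(3*s - 8)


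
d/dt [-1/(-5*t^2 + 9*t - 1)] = (9 - 10*t)/(5*t^2 - 9*t + 1)^2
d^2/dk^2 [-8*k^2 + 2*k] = -16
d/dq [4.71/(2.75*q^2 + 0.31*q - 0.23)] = (-25.905*q - 1.4601)/(2.75*q^2 + 0.31*q - 0.23)^2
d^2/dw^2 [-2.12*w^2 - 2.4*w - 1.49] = -4.24000000000000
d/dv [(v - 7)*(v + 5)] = 2*v - 2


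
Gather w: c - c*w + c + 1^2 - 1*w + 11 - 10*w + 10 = 2*c + w*(-c - 11) + 22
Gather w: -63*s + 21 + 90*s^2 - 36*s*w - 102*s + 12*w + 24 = 90*s^2 - 165*s + w*(12 - 36*s) + 45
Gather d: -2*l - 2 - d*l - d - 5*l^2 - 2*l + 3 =d*(-l - 1) - 5*l^2 - 4*l + 1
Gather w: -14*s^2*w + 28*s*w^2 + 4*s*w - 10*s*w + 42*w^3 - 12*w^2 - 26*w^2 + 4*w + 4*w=42*w^3 + w^2*(28*s - 38) + w*(-14*s^2 - 6*s + 8)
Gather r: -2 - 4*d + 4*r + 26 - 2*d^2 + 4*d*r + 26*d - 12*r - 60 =-2*d^2 + 22*d + r*(4*d - 8) - 36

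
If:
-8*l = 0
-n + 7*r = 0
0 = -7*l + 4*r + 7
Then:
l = 0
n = -49/4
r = -7/4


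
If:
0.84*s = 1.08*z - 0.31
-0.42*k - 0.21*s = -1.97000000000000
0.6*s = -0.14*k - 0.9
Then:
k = 6.16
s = -2.94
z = -2.00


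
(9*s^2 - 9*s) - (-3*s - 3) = 9*s^2 - 6*s + 3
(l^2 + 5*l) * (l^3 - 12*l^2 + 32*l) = l^5 - 7*l^4 - 28*l^3 + 160*l^2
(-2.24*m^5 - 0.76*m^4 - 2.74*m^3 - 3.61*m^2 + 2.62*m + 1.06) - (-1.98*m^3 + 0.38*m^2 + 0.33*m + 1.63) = -2.24*m^5 - 0.76*m^4 - 0.76*m^3 - 3.99*m^2 + 2.29*m - 0.57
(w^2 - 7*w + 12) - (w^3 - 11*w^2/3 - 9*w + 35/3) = -w^3 + 14*w^2/3 + 2*w + 1/3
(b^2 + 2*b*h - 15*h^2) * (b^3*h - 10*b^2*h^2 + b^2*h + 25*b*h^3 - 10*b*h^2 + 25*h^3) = b^5*h - 8*b^4*h^2 + b^4*h - 10*b^3*h^3 - 8*b^3*h^2 + 200*b^2*h^4 - 10*b^2*h^3 - 375*b*h^5 + 200*b*h^4 - 375*h^5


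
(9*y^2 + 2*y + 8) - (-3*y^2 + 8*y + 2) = 12*y^2 - 6*y + 6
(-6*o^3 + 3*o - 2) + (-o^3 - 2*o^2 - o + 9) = -7*o^3 - 2*o^2 + 2*o + 7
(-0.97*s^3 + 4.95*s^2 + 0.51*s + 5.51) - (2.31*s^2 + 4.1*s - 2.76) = -0.97*s^3 + 2.64*s^2 - 3.59*s + 8.27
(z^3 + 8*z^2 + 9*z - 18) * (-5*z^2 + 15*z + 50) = -5*z^5 - 25*z^4 + 125*z^3 + 625*z^2 + 180*z - 900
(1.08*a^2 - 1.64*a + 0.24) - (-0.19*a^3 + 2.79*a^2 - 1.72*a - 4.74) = 0.19*a^3 - 1.71*a^2 + 0.0800000000000001*a + 4.98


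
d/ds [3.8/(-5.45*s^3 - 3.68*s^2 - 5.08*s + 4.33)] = (62.13*s^2 + 27.968*s + 19.304)/(5.45*s^3 + 3.68*s^2 + 5.08*s - 4.33)^2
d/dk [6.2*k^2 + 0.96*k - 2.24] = 12.4*k + 0.96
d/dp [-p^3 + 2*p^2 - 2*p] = -3*p^2 + 4*p - 2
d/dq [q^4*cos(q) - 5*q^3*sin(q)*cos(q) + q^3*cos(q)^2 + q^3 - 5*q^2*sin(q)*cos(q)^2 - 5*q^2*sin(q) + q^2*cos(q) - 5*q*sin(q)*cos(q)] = -q^4*sin(q) - q^3*sin(2*q) + 4*q^3*cos(q) - 5*q^3*cos(2*q) - q^2*sin(q) - 15*q^2*sin(2*q)/2 - 25*q^2*cos(q)/4 + 3*q^2*cos(2*q)/2 - 15*q^2*cos(3*q)/4 + 9*q^2/2 - 25*q*sin(q)/2 - 5*q*sin(3*q)/2 + 2*q*cos(q) - 5*q*cos(2*q) - 5*sin(2*q)/2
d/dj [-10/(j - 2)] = 10/(j - 2)^2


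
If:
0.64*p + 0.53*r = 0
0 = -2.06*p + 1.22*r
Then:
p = 0.00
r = 0.00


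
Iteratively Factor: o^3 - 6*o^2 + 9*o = (o)*(o^2 - 6*o + 9) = o*(o - 3)*(o - 3)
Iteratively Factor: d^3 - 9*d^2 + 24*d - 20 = (d - 2)*(d^2 - 7*d + 10) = (d - 2)^2*(d - 5)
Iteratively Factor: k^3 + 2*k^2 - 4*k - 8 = (k + 2)*(k^2 - 4) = (k - 2)*(k + 2)*(k + 2)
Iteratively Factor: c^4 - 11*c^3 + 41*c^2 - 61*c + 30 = (c - 2)*(c^3 - 9*c^2 + 23*c - 15) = (c - 5)*(c - 2)*(c^2 - 4*c + 3) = (c - 5)*(c - 3)*(c - 2)*(c - 1)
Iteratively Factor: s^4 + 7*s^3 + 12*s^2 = (s + 3)*(s^3 + 4*s^2) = (s + 3)*(s + 4)*(s^2) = s*(s + 3)*(s + 4)*(s)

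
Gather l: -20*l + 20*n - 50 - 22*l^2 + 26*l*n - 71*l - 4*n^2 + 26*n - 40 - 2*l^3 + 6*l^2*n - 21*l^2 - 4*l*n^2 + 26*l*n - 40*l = -2*l^3 + l^2*(6*n - 43) + l*(-4*n^2 + 52*n - 131) - 4*n^2 + 46*n - 90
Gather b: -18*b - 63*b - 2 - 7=-81*b - 9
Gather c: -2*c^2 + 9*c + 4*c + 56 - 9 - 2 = -2*c^2 + 13*c + 45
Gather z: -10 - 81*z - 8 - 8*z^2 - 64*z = -8*z^2 - 145*z - 18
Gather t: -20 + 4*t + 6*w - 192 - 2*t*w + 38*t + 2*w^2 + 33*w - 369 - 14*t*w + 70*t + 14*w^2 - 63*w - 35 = t*(112 - 16*w) + 16*w^2 - 24*w - 616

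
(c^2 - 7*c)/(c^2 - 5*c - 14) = c/(c + 2)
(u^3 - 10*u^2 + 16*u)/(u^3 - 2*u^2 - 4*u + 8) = u*(u - 8)/(u^2 - 4)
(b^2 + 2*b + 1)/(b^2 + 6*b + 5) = (b + 1)/(b + 5)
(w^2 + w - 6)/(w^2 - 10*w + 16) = (w + 3)/(w - 8)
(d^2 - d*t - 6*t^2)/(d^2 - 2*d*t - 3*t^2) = (d + 2*t)/(d + t)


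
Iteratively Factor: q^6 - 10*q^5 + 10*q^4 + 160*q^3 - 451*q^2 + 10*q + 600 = (q - 5)*(q^5 - 5*q^4 - 15*q^3 + 85*q^2 - 26*q - 120) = (q - 5)*(q - 3)*(q^4 - 2*q^3 - 21*q^2 + 22*q + 40) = (q - 5)^2*(q - 3)*(q^3 + 3*q^2 - 6*q - 8) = (q - 5)^2*(q - 3)*(q + 1)*(q^2 + 2*q - 8) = (q - 5)^2*(q - 3)*(q + 1)*(q + 4)*(q - 2)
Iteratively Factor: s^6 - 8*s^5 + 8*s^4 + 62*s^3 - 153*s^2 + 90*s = (s - 2)*(s^5 - 6*s^4 - 4*s^3 + 54*s^2 - 45*s) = (s - 2)*(s + 3)*(s^4 - 9*s^3 + 23*s^2 - 15*s) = s*(s - 2)*(s + 3)*(s^3 - 9*s^2 + 23*s - 15) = s*(s - 5)*(s - 2)*(s + 3)*(s^2 - 4*s + 3) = s*(s - 5)*(s - 2)*(s - 1)*(s + 3)*(s - 3)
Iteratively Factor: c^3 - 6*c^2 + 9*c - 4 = (c - 4)*(c^2 - 2*c + 1) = (c - 4)*(c - 1)*(c - 1)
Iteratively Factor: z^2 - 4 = (z + 2)*(z - 2)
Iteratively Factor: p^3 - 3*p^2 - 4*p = (p + 1)*(p^2 - 4*p) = (p - 4)*(p + 1)*(p)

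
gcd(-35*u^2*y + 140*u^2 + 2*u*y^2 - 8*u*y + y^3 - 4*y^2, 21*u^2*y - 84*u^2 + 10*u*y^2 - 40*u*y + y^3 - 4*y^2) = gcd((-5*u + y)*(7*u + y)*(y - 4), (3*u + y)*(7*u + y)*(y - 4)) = 7*u*y - 28*u + y^2 - 4*y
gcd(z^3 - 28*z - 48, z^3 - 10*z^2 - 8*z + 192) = z^2 - 2*z - 24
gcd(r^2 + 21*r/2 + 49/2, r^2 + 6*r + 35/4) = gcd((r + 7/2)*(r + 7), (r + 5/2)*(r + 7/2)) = r + 7/2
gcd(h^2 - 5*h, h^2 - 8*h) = h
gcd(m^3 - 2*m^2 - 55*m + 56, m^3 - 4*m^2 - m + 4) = m - 1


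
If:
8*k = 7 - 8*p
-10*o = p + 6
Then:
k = 7/8 - p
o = -p/10 - 3/5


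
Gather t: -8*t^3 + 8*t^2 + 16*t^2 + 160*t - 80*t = -8*t^3 + 24*t^2 + 80*t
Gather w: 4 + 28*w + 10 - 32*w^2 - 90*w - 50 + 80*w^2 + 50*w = 48*w^2 - 12*w - 36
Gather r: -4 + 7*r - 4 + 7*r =14*r - 8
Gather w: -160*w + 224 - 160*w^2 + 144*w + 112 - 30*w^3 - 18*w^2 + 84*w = -30*w^3 - 178*w^2 + 68*w + 336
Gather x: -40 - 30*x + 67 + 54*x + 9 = 24*x + 36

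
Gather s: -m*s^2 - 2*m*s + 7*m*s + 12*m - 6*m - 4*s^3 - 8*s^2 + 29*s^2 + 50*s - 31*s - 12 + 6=6*m - 4*s^3 + s^2*(21 - m) + s*(5*m + 19) - 6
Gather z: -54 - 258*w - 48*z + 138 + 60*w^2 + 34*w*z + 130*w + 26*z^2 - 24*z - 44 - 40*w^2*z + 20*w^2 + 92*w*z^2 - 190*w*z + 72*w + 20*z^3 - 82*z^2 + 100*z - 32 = 80*w^2 - 56*w + 20*z^3 + z^2*(92*w - 56) + z*(-40*w^2 - 156*w + 28) + 8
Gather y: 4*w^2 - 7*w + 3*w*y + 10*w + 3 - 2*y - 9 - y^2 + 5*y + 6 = 4*w^2 + 3*w - y^2 + y*(3*w + 3)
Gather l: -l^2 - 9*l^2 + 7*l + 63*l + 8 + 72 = -10*l^2 + 70*l + 80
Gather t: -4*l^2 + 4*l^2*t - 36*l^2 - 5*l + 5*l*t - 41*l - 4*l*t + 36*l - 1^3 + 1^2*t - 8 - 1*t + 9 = -40*l^2 - 10*l + t*(4*l^2 + l)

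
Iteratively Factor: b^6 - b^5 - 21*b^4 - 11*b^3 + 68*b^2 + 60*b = (b + 1)*(b^5 - 2*b^4 - 19*b^3 + 8*b^2 + 60*b) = (b + 1)*(b + 3)*(b^4 - 5*b^3 - 4*b^2 + 20*b) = b*(b + 1)*(b + 3)*(b^3 - 5*b^2 - 4*b + 20) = b*(b + 1)*(b + 2)*(b + 3)*(b^2 - 7*b + 10) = b*(b - 5)*(b + 1)*(b + 2)*(b + 3)*(b - 2)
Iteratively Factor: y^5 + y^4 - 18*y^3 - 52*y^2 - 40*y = (y)*(y^4 + y^3 - 18*y^2 - 52*y - 40) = y*(y + 2)*(y^3 - y^2 - 16*y - 20) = y*(y - 5)*(y + 2)*(y^2 + 4*y + 4) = y*(y - 5)*(y + 2)^2*(y + 2)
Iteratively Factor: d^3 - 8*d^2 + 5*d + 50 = (d + 2)*(d^2 - 10*d + 25) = (d - 5)*(d + 2)*(d - 5)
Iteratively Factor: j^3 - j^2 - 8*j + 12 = (j - 2)*(j^2 + j - 6) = (j - 2)*(j + 3)*(j - 2)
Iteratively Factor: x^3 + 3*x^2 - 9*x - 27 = (x + 3)*(x^2 - 9) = (x - 3)*(x + 3)*(x + 3)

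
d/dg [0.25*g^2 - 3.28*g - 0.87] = 0.5*g - 3.28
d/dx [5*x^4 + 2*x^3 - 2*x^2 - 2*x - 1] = 20*x^3 + 6*x^2 - 4*x - 2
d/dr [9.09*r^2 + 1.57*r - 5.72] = 18.18*r + 1.57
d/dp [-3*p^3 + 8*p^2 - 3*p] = -9*p^2 + 16*p - 3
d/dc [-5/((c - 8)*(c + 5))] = 5*(2*c - 3)/((c - 8)^2*(c + 5)^2)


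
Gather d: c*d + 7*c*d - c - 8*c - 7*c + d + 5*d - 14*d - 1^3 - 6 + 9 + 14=-16*c + d*(8*c - 8) + 16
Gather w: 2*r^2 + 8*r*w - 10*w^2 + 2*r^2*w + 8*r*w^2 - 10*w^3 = 2*r^2 - 10*w^3 + w^2*(8*r - 10) + w*(2*r^2 + 8*r)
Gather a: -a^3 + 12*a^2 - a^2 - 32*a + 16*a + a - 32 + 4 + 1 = -a^3 + 11*a^2 - 15*a - 27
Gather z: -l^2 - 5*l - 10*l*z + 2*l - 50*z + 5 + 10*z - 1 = -l^2 - 3*l + z*(-10*l - 40) + 4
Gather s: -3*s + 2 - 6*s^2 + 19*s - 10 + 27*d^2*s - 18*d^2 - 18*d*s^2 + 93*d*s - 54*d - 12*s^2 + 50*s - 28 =-18*d^2 - 54*d + s^2*(-18*d - 18) + s*(27*d^2 + 93*d + 66) - 36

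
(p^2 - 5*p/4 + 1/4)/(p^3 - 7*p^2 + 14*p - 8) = (p - 1/4)/(p^2 - 6*p + 8)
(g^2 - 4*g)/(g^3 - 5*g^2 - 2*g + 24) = g/(g^2 - g - 6)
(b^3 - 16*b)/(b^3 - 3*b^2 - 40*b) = (16 - b^2)/(-b^2 + 3*b + 40)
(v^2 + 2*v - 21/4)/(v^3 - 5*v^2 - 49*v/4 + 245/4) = (2*v - 3)/(2*v^2 - 17*v + 35)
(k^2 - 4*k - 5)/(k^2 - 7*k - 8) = (k - 5)/(k - 8)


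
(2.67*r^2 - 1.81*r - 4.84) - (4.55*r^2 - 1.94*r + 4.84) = -1.88*r^2 + 0.13*r - 9.68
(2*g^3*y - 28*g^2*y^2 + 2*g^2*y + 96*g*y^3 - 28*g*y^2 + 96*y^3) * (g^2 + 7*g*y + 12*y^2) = 2*g^5*y - 14*g^4*y^2 + 2*g^4*y - 76*g^3*y^3 - 14*g^3*y^2 + 336*g^2*y^4 - 76*g^2*y^3 + 1152*g*y^5 + 336*g*y^4 + 1152*y^5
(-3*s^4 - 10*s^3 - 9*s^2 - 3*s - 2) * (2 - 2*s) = 6*s^5 + 14*s^4 - 2*s^3 - 12*s^2 - 2*s - 4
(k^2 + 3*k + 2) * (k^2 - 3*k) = k^4 - 7*k^2 - 6*k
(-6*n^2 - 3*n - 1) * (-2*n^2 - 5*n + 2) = 12*n^4 + 36*n^3 + 5*n^2 - n - 2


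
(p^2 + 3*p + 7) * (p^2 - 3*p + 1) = p^4 - p^2 - 18*p + 7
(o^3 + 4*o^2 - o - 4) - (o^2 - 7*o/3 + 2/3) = o^3 + 3*o^2 + 4*o/3 - 14/3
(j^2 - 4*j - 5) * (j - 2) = j^3 - 6*j^2 + 3*j + 10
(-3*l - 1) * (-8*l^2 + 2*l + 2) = 24*l^3 + 2*l^2 - 8*l - 2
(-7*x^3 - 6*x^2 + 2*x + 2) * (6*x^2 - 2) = -42*x^5 - 36*x^4 + 26*x^3 + 24*x^2 - 4*x - 4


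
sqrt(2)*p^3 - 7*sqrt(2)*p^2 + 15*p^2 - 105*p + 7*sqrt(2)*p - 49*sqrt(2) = (p - 7)*(p + 7*sqrt(2))*(sqrt(2)*p + 1)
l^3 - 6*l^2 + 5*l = l*(l - 5)*(l - 1)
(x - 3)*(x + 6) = x^2 + 3*x - 18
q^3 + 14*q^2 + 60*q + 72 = (q + 2)*(q + 6)^2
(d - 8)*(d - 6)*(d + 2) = d^3 - 12*d^2 + 20*d + 96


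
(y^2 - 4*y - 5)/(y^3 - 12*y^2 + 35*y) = (y + 1)/(y*(y - 7))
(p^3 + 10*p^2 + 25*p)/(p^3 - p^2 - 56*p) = (p^2 + 10*p + 25)/(p^2 - p - 56)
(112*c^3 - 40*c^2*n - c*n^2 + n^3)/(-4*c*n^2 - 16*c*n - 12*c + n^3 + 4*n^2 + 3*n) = (-28*c^2 + 3*c*n + n^2)/(n^2 + 4*n + 3)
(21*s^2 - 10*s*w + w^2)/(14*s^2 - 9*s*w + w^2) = (3*s - w)/(2*s - w)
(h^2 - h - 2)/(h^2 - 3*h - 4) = (h - 2)/(h - 4)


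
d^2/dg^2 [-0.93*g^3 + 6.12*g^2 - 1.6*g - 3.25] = 12.24 - 5.58*g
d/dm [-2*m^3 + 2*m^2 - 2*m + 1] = -6*m^2 + 4*m - 2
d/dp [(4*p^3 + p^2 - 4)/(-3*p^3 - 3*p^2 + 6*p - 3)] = (-3*p^4 + 16*p^3 - 22*p^2 - 10*p + 8)/(3*(p^6 + 2*p^5 - 3*p^4 - 2*p^3 + 6*p^2 - 4*p + 1))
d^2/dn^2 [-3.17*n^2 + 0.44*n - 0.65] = -6.34000000000000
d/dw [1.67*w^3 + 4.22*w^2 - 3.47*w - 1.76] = 5.01*w^2 + 8.44*w - 3.47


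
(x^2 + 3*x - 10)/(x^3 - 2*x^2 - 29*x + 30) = (x - 2)/(x^2 - 7*x + 6)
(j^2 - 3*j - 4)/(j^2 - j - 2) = (j - 4)/(j - 2)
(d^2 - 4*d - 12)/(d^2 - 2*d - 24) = (d + 2)/(d + 4)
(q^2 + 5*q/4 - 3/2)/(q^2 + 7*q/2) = (4*q^2 + 5*q - 6)/(2*q*(2*q + 7))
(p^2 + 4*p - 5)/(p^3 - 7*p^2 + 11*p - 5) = (p + 5)/(p^2 - 6*p + 5)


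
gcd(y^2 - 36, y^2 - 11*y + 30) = y - 6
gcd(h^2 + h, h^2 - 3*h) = h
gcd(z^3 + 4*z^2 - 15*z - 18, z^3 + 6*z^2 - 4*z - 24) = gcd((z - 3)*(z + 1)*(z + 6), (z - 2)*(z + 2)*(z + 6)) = z + 6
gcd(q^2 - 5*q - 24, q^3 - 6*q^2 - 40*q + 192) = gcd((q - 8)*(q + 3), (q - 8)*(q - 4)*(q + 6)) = q - 8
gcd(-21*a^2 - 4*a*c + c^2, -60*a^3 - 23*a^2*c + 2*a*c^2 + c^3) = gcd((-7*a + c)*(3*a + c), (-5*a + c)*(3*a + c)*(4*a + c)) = 3*a + c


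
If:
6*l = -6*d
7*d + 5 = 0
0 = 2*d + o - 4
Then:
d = -5/7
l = 5/7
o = 38/7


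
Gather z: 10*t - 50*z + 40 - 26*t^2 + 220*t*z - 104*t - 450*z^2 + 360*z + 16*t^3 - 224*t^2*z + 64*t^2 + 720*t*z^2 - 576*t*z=16*t^3 + 38*t^2 - 94*t + z^2*(720*t - 450) + z*(-224*t^2 - 356*t + 310) + 40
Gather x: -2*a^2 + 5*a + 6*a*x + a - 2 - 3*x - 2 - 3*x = -2*a^2 + 6*a + x*(6*a - 6) - 4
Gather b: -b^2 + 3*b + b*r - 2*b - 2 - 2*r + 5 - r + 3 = -b^2 + b*(r + 1) - 3*r + 6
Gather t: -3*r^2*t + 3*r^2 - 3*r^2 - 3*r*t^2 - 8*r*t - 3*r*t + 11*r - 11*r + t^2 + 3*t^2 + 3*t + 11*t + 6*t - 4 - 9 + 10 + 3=t^2*(4 - 3*r) + t*(-3*r^2 - 11*r + 20)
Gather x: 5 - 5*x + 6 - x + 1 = 12 - 6*x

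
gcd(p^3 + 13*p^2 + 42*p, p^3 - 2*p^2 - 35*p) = p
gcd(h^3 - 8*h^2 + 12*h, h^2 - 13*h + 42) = h - 6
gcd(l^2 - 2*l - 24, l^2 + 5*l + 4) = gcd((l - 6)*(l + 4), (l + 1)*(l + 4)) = l + 4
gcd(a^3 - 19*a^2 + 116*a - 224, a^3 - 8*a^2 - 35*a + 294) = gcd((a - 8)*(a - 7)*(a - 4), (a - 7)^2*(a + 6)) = a - 7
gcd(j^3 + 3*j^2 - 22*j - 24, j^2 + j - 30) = j + 6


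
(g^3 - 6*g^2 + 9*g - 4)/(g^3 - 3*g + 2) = (g - 4)/(g + 2)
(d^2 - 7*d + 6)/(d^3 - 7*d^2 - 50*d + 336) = (d - 1)/(d^2 - d - 56)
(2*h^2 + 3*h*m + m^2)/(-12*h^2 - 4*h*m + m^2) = (-h - m)/(6*h - m)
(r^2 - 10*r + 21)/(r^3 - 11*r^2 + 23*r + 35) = (r - 3)/(r^2 - 4*r - 5)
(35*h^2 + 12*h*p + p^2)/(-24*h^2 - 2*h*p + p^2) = (35*h^2 + 12*h*p + p^2)/(-24*h^2 - 2*h*p + p^2)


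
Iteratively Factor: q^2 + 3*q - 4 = (q + 4)*(q - 1)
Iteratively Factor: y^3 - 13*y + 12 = (y - 1)*(y^2 + y - 12) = (y - 1)*(y + 4)*(y - 3)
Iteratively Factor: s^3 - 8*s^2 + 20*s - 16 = (s - 2)*(s^2 - 6*s + 8) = (s - 4)*(s - 2)*(s - 2)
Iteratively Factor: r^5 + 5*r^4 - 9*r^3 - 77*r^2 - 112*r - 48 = (r + 4)*(r^4 + r^3 - 13*r^2 - 25*r - 12) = (r + 3)*(r + 4)*(r^3 - 2*r^2 - 7*r - 4) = (r - 4)*(r + 3)*(r + 4)*(r^2 + 2*r + 1) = (r - 4)*(r + 1)*(r + 3)*(r + 4)*(r + 1)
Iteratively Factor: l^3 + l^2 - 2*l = (l - 1)*(l^2 + 2*l) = l*(l - 1)*(l + 2)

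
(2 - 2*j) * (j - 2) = -2*j^2 + 6*j - 4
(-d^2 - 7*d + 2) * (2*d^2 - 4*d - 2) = -2*d^4 - 10*d^3 + 34*d^2 + 6*d - 4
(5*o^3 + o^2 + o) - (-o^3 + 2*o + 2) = 6*o^3 + o^2 - o - 2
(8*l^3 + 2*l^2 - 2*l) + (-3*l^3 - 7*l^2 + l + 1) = 5*l^3 - 5*l^2 - l + 1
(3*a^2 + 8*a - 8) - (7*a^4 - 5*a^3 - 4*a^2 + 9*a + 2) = -7*a^4 + 5*a^3 + 7*a^2 - a - 10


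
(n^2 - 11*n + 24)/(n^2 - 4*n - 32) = (n - 3)/(n + 4)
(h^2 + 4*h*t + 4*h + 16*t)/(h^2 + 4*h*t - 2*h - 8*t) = (h + 4)/(h - 2)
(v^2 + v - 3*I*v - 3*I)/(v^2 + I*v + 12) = (v + 1)/(v + 4*I)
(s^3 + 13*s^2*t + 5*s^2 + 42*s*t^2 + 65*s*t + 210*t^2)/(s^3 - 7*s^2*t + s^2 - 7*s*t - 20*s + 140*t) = (s^2 + 13*s*t + 42*t^2)/(s^2 - 7*s*t - 4*s + 28*t)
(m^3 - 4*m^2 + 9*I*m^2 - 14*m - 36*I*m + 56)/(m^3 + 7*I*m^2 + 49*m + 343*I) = (m^2 + 2*m*(-2 + I) - 8*I)/(m^2 + 49)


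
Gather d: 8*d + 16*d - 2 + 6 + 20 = 24*d + 24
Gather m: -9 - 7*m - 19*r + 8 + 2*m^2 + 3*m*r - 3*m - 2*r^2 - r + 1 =2*m^2 + m*(3*r - 10) - 2*r^2 - 20*r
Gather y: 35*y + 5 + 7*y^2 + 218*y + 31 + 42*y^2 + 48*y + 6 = 49*y^2 + 301*y + 42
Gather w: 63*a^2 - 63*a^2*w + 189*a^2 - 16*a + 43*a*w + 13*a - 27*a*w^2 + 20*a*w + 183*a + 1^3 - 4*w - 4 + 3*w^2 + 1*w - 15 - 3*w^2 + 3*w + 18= 252*a^2 - 27*a*w^2 + 180*a + w*(-63*a^2 + 63*a)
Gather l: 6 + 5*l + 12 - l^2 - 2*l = -l^2 + 3*l + 18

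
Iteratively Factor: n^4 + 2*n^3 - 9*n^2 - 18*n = (n)*(n^3 + 2*n^2 - 9*n - 18) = n*(n + 2)*(n^2 - 9) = n*(n + 2)*(n + 3)*(n - 3)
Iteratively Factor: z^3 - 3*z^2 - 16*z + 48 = (z + 4)*(z^2 - 7*z + 12) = (z - 3)*(z + 4)*(z - 4)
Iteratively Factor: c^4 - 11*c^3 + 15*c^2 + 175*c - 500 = (c - 5)*(c^3 - 6*c^2 - 15*c + 100) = (c - 5)^2*(c^2 - c - 20) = (c - 5)^2*(c + 4)*(c - 5)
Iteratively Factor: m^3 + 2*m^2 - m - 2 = (m + 2)*(m^2 - 1) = (m + 1)*(m + 2)*(m - 1)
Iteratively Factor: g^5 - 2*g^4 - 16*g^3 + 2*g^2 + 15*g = (g - 5)*(g^4 + 3*g^3 - g^2 - 3*g) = (g - 5)*(g + 3)*(g^3 - g) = (g - 5)*(g + 1)*(g + 3)*(g^2 - g) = g*(g - 5)*(g + 1)*(g + 3)*(g - 1)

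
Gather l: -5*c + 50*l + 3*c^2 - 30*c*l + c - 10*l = 3*c^2 - 4*c + l*(40 - 30*c)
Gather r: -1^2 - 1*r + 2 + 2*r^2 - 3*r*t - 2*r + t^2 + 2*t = 2*r^2 + r*(-3*t - 3) + t^2 + 2*t + 1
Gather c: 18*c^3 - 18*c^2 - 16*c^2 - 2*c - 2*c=18*c^3 - 34*c^2 - 4*c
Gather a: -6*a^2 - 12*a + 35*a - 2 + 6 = -6*a^2 + 23*a + 4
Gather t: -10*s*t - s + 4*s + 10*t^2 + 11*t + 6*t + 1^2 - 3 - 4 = 3*s + 10*t^2 + t*(17 - 10*s) - 6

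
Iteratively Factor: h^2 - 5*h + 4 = (h - 1)*(h - 4)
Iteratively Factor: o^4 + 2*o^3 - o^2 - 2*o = (o + 1)*(o^3 + o^2 - 2*o) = o*(o + 1)*(o^2 + o - 2) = o*(o - 1)*(o + 1)*(o + 2)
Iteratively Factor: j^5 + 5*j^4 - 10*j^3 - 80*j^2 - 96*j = (j + 2)*(j^4 + 3*j^3 - 16*j^2 - 48*j) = (j + 2)*(j + 4)*(j^3 - j^2 - 12*j) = j*(j + 2)*(j + 4)*(j^2 - j - 12) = j*(j + 2)*(j + 3)*(j + 4)*(j - 4)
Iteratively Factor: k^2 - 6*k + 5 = (k - 1)*(k - 5)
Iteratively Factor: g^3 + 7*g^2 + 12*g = (g + 4)*(g^2 + 3*g) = g*(g + 4)*(g + 3)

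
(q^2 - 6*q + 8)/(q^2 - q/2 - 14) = 2*(q - 2)/(2*q + 7)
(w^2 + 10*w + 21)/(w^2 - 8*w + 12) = (w^2 + 10*w + 21)/(w^2 - 8*w + 12)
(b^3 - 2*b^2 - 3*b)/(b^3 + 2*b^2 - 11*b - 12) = b/(b + 4)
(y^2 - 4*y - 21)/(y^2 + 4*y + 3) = (y - 7)/(y + 1)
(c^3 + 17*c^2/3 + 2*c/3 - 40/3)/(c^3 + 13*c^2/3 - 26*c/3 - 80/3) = (3*c - 4)/(3*c - 8)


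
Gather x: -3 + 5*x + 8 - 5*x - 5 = 0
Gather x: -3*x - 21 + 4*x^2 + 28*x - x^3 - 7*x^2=-x^3 - 3*x^2 + 25*x - 21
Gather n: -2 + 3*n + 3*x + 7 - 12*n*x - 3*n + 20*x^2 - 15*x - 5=-12*n*x + 20*x^2 - 12*x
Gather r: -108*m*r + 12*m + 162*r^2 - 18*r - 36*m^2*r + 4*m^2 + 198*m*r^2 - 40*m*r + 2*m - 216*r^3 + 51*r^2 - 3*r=4*m^2 + 14*m - 216*r^3 + r^2*(198*m + 213) + r*(-36*m^2 - 148*m - 21)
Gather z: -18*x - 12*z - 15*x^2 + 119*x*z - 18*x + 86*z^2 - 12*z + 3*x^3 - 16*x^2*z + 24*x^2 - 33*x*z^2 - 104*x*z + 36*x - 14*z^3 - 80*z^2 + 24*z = 3*x^3 + 9*x^2 - 14*z^3 + z^2*(6 - 33*x) + z*(-16*x^2 + 15*x)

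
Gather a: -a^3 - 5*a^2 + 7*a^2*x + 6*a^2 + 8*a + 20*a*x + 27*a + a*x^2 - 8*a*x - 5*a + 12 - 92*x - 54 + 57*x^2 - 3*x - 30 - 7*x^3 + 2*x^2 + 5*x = -a^3 + a^2*(7*x + 1) + a*(x^2 + 12*x + 30) - 7*x^3 + 59*x^2 - 90*x - 72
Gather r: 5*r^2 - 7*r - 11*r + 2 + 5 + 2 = 5*r^2 - 18*r + 9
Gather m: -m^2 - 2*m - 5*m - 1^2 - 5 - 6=-m^2 - 7*m - 12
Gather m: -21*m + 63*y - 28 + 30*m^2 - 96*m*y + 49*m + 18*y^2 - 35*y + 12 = 30*m^2 + m*(28 - 96*y) + 18*y^2 + 28*y - 16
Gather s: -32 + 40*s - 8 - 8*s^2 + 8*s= -8*s^2 + 48*s - 40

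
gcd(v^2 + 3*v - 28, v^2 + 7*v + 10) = 1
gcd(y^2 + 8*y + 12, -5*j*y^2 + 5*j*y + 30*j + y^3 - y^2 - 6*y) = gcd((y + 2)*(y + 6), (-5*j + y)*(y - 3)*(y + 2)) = y + 2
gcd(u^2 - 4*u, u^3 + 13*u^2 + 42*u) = u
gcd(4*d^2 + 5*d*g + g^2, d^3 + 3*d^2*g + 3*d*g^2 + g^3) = d + g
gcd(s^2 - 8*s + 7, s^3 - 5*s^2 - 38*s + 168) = s - 7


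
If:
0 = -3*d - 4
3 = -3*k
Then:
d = -4/3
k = -1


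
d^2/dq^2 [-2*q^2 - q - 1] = -4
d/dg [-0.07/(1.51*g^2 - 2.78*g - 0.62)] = (0.2114*g - 0.1946)/(-1.51*g^2 + 2.78*g + 0.62)^2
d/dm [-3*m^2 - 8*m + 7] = -6*m - 8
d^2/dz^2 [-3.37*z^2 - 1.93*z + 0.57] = -6.74000000000000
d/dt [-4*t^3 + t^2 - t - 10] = -12*t^2 + 2*t - 1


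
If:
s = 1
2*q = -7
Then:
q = -7/2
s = 1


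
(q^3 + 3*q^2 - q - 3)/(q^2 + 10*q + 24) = (q^3 + 3*q^2 - q - 3)/(q^2 + 10*q + 24)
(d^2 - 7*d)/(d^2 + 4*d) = (d - 7)/(d + 4)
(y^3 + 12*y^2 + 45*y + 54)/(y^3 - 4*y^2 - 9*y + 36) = (y^2 + 9*y + 18)/(y^2 - 7*y + 12)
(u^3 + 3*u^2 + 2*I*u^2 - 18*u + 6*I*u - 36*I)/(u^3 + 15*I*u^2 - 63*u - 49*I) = (u^3 + u^2*(3 + 2*I) + 6*u*(-3 + I) - 36*I)/(u^3 + 15*I*u^2 - 63*u - 49*I)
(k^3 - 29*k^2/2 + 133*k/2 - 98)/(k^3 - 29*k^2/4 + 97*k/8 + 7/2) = 4*(k - 7)/(4*k + 1)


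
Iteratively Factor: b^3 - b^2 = (b)*(b^2 - b) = b^2*(b - 1)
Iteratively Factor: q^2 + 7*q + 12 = (q + 4)*(q + 3)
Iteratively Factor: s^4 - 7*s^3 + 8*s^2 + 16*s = (s - 4)*(s^3 - 3*s^2 - 4*s) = (s - 4)^2*(s^2 + s) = (s - 4)^2*(s + 1)*(s)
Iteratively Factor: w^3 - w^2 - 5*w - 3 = (w + 1)*(w^2 - 2*w - 3) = (w + 1)^2*(w - 3)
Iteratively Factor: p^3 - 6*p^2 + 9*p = (p - 3)*(p^2 - 3*p) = (p - 3)^2*(p)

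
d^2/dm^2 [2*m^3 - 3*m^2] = 12*m - 6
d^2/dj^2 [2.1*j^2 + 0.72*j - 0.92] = 4.20000000000000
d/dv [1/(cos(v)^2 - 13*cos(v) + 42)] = (2*cos(v) - 13)*sin(v)/(cos(v)^2 - 13*cos(v) + 42)^2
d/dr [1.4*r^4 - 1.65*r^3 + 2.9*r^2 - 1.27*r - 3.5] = 5.6*r^3 - 4.95*r^2 + 5.8*r - 1.27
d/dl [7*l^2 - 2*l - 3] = 14*l - 2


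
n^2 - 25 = (n - 5)*(n + 5)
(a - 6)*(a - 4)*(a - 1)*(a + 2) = a^4 - 9*a^3 + 12*a^2 + 44*a - 48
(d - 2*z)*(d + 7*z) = d^2 + 5*d*z - 14*z^2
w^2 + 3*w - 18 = (w - 3)*(w + 6)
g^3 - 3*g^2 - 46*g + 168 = (g - 6)*(g - 4)*(g + 7)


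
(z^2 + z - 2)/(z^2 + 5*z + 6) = (z - 1)/(z + 3)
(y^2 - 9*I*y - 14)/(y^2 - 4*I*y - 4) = (y - 7*I)/(y - 2*I)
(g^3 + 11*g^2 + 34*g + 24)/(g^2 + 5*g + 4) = g + 6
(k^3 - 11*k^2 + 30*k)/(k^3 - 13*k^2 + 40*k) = (k - 6)/(k - 8)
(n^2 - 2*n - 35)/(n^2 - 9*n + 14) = (n + 5)/(n - 2)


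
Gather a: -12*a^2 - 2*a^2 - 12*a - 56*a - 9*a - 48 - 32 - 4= -14*a^2 - 77*a - 84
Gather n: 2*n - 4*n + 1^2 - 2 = -2*n - 1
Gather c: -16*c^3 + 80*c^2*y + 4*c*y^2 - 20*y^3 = -16*c^3 + 80*c^2*y + 4*c*y^2 - 20*y^3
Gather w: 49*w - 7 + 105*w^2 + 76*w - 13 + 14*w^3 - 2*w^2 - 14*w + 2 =14*w^3 + 103*w^2 + 111*w - 18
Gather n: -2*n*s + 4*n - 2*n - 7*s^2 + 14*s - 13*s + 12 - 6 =n*(2 - 2*s) - 7*s^2 + s + 6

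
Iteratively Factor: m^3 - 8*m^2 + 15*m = (m - 3)*(m^2 - 5*m) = (m - 5)*(m - 3)*(m)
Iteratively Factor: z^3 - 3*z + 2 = (z - 1)*(z^2 + z - 2) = (z - 1)*(z + 2)*(z - 1)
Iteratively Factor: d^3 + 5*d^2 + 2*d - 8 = (d + 2)*(d^2 + 3*d - 4) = (d - 1)*(d + 2)*(d + 4)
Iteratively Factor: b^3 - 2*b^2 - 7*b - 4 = (b - 4)*(b^2 + 2*b + 1) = (b - 4)*(b + 1)*(b + 1)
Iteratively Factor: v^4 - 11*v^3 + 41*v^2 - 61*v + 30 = (v - 2)*(v^3 - 9*v^2 + 23*v - 15) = (v - 2)*(v - 1)*(v^2 - 8*v + 15) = (v - 5)*(v - 2)*(v - 1)*(v - 3)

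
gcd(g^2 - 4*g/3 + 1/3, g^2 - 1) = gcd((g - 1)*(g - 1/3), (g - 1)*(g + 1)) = g - 1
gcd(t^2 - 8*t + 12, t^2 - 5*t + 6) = t - 2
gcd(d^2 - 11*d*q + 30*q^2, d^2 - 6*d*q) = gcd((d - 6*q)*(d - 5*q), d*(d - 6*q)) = -d + 6*q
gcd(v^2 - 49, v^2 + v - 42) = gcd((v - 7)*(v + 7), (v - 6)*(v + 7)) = v + 7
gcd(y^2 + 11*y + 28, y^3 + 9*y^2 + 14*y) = y + 7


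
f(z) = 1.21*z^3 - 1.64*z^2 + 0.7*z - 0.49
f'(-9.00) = 324.25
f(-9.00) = -1021.72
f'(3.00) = 23.53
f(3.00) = 19.52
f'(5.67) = 98.80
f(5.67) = 171.32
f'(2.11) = 9.94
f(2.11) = 5.05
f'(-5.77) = 140.48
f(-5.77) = -291.57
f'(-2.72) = 36.48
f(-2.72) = -38.88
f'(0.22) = 0.15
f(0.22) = -0.40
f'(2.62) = 17.02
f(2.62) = 11.85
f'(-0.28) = 1.90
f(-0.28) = -0.84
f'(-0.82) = 5.83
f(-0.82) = -2.83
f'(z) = 3.63*z^2 - 3.28*z + 0.7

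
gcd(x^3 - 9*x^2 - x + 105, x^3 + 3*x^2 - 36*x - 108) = x + 3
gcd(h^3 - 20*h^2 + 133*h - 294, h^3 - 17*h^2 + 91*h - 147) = h^2 - 14*h + 49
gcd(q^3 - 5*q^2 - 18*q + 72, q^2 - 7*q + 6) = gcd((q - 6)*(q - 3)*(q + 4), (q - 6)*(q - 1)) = q - 6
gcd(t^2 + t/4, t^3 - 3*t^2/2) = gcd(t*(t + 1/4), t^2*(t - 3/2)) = t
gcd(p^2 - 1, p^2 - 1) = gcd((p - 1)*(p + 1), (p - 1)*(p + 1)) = p^2 - 1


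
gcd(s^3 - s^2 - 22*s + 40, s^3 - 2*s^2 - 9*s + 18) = s - 2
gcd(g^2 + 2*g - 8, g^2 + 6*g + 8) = g + 4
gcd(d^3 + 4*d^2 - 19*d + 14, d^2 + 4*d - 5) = d - 1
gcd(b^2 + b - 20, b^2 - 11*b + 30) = 1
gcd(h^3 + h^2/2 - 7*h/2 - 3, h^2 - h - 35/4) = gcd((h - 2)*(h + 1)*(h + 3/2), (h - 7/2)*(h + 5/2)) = 1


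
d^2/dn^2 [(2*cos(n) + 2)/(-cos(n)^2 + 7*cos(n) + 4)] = 2*(-9*sin(n)^4*cos(n) - 11*sin(n)^4 + 53*sin(n)^2 - 25*cos(n)/4 - 9*cos(3*n)/4 + cos(5*n)/2 + 8)/(sin(n)^2 + 7*cos(n) + 3)^3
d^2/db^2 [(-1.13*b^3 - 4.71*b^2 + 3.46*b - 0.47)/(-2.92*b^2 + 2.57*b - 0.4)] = (-1.4210854715202e-14*b^5 + 2.8421709430404e-14*b^4 + 23.9761540000002*b^3 - 15.933072*b^2 + 4.170072*b - 0.495874000000001)/(24.897088*b^6 - 65.738544*b^5 + 68.090604*b^4 - 34.985153*b^3 + 9.32748*b^2 - 1.2336*b + 0.064)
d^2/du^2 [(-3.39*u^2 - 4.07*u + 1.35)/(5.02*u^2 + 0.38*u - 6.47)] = (-1.13686837721616e-13*u^4 - 192.197728*u^3 - 456.507756*u^2 - 777.695388*u - 215.745646)/(126.506008*u^6 + 28.728456*u^5 - 486.9651*u^4 - 73.99816*u^3 + 627.62235*u^2 + 47.721426*u - 270.840023)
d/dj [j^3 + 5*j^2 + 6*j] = 3*j^2 + 10*j + 6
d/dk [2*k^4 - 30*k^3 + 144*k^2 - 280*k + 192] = 8*k^3 - 90*k^2 + 288*k - 280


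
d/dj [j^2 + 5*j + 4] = 2*j + 5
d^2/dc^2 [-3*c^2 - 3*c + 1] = -6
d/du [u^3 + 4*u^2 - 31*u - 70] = 3*u^2 + 8*u - 31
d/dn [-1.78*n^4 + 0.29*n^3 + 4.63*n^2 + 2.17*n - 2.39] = -7.12*n^3 + 0.87*n^2 + 9.26*n + 2.17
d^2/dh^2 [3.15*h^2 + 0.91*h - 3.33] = 6.30000000000000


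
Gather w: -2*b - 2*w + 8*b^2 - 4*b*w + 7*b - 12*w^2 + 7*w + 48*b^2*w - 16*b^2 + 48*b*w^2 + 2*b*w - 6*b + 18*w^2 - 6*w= -8*b^2 - b + w^2*(48*b + 6) + w*(48*b^2 - 2*b - 1)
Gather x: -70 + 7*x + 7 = 7*x - 63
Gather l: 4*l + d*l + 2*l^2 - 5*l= 2*l^2 + l*(d - 1)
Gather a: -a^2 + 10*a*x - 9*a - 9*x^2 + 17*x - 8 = -a^2 + a*(10*x - 9) - 9*x^2 + 17*x - 8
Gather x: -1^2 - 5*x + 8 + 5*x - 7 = 0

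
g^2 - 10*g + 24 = (g - 6)*(g - 4)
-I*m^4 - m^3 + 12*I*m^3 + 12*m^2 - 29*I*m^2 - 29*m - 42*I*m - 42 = (m - 7)*(m - 6)*(m - I)*(-I*m - I)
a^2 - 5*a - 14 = (a - 7)*(a + 2)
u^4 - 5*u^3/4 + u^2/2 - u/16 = u*(u - 1/2)^2*(u - 1/4)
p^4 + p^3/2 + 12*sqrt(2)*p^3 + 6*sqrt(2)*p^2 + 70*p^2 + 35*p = p*(p + 1/2)*(p + 5*sqrt(2))*(p + 7*sqrt(2))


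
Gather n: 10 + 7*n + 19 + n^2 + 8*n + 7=n^2 + 15*n + 36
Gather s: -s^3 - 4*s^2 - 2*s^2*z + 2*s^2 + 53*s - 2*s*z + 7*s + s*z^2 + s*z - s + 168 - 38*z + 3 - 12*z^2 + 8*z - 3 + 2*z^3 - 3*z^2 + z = -s^3 + s^2*(-2*z - 2) + s*(z^2 - z + 59) + 2*z^3 - 15*z^2 - 29*z + 168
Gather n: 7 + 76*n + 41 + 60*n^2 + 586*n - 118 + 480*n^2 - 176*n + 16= 540*n^2 + 486*n - 54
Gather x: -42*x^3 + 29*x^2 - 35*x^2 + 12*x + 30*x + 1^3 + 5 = -42*x^3 - 6*x^2 + 42*x + 6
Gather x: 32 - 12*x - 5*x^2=-5*x^2 - 12*x + 32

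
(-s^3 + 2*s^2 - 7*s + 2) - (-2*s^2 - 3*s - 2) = -s^3 + 4*s^2 - 4*s + 4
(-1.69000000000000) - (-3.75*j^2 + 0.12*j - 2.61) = 3.75*j^2 - 0.12*j + 0.92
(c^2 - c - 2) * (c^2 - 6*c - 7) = c^4 - 7*c^3 - 3*c^2 + 19*c + 14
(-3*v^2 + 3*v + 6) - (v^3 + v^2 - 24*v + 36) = -v^3 - 4*v^2 + 27*v - 30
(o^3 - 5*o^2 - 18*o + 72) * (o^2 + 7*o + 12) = o^5 + 2*o^4 - 41*o^3 - 114*o^2 + 288*o + 864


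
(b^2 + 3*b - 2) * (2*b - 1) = 2*b^3 + 5*b^2 - 7*b + 2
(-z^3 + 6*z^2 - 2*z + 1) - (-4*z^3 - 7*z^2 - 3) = 3*z^3 + 13*z^2 - 2*z + 4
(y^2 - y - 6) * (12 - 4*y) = -4*y^3 + 16*y^2 + 12*y - 72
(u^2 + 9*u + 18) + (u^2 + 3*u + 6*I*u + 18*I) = 2*u^2 + 12*u + 6*I*u + 18 + 18*I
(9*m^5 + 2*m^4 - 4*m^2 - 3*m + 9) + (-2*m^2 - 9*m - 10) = 9*m^5 + 2*m^4 - 6*m^2 - 12*m - 1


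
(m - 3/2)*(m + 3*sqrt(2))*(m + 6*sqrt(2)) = m^3 - 3*m^2/2 + 9*sqrt(2)*m^2 - 27*sqrt(2)*m/2 + 36*m - 54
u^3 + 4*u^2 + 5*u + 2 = (u + 1)^2*(u + 2)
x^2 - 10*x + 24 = (x - 6)*(x - 4)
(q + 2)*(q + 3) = q^2 + 5*q + 6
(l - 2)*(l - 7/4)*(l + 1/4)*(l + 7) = l^4 + 7*l^3/2 - 351*l^2/16 + 301*l/16 + 49/8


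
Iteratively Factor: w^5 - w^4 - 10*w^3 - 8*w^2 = (w)*(w^4 - w^3 - 10*w^2 - 8*w) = w^2*(w^3 - w^2 - 10*w - 8) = w^2*(w + 1)*(w^2 - 2*w - 8) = w^2*(w + 1)*(w + 2)*(w - 4)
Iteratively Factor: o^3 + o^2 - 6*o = (o + 3)*(o^2 - 2*o) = (o - 2)*(o + 3)*(o)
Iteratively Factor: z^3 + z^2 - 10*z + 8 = (z - 2)*(z^2 + 3*z - 4) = (z - 2)*(z - 1)*(z + 4)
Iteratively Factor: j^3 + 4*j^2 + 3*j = (j)*(j^2 + 4*j + 3) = j*(j + 1)*(j + 3)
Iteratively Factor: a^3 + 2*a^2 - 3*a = (a + 3)*(a^2 - a) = a*(a + 3)*(a - 1)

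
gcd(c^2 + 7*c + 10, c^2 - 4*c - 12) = c + 2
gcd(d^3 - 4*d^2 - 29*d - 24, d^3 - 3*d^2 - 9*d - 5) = d + 1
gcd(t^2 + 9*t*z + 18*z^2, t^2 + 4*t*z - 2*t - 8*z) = 1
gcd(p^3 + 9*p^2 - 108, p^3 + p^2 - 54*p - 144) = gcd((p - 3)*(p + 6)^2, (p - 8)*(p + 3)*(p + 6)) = p + 6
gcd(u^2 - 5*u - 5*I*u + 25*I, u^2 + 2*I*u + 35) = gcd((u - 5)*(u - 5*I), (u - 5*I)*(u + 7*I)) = u - 5*I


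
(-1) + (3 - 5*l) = 2 - 5*l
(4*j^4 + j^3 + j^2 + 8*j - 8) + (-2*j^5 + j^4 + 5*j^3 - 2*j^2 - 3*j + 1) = -2*j^5 + 5*j^4 + 6*j^3 - j^2 + 5*j - 7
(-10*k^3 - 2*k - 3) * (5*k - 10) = -50*k^4 + 100*k^3 - 10*k^2 + 5*k + 30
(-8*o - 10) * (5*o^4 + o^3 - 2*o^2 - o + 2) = -40*o^5 - 58*o^4 + 6*o^3 + 28*o^2 - 6*o - 20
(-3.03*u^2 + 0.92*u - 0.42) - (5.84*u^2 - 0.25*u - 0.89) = -8.87*u^2 + 1.17*u + 0.47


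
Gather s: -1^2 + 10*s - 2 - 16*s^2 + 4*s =-16*s^2 + 14*s - 3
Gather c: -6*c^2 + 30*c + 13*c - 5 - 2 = -6*c^2 + 43*c - 7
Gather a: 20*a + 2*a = 22*a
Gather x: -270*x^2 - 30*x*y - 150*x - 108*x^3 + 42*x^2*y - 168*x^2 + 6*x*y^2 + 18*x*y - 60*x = -108*x^3 + x^2*(42*y - 438) + x*(6*y^2 - 12*y - 210)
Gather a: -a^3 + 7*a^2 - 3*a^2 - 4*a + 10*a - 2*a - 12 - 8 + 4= -a^3 + 4*a^2 + 4*a - 16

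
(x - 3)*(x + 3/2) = x^2 - 3*x/2 - 9/2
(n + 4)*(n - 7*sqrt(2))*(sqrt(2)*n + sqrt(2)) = sqrt(2)*n^3 - 14*n^2 + 5*sqrt(2)*n^2 - 70*n + 4*sqrt(2)*n - 56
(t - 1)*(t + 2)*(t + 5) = t^3 + 6*t^2 + 3*t - 10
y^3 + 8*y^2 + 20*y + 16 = (y + 2)^2*(y + 4)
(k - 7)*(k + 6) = k^2 - k - 42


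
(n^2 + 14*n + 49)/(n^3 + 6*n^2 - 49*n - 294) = (n + 7)/(n^2 - n - 42)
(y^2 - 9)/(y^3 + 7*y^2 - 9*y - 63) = 1/(y + 7)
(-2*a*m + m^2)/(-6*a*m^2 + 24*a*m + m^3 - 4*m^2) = (2*a - m)/(6*a*m - 24*a - m^2 + 4*m)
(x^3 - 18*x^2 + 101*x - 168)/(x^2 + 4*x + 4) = (x^3 - 18*x^2 + 101*x - 168)/(x^2 + 4*x + 4)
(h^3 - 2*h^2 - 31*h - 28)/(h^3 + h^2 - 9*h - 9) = (h^2 - 3*h - 28)/(h^2 - 9)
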